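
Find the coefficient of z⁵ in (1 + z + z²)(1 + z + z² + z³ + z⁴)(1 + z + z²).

8

(1 + z + z²) has coefficients 1,1,1 for degrees 0…2.
(1 + z + z² + z³ + z⁴) has coefficients 1,1,1,1,1,0 for degrees 0…5.
Finally multiplying by (1 + z + z²), the product of all factors after the first has coefficients 1,2,3,3,3,2 for degrees 0…5.
[z⁵] = 1·2 + 1·3 + 1·3 = 8.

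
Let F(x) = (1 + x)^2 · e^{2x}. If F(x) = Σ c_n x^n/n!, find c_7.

The EGF product rule gives c_7 = Σ_{k_1+k_2=7} C(7; k_1,k_2) · ∏ g_i(k_i), where (1+x)^2 gives the falling factorial (2)_k; e^{2x} gives (2)^k.
g_1(k) for k = 0…7: 1, 2, 2, 0, 0, 0, 0, 0.
g_2(k) for k = 0…7: 1, 2, 4, 8, 16, 32, 64, 128.
c_7 = Σ_k C(7,k)·g_1(k)·g_2(7−k) = 1·1·128 + 7·2·64 + 21·2·32 = 128 + 896 + 1344 = 2368.

2368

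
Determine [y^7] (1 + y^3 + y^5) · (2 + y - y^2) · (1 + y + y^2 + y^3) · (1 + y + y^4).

11

(1 + y^3 + y^5) has coefficients 1,0,0,1,0,1 for degrees 0…5.
(2 + y - y^2) has coefficients 2,1,-1,0,0,0,0,0 for degrees 0…7.
Multiplying by (1 + y + y^2 + y^3) gives running coefficients 2,3,2,2,0,-1,0,0 for degrees 0…7.
Finally multiplying by (1 + y + y^4), the product of all factors after the first has coefficients 2,5,5,4,4,2,1,2 for degrees 0…7.
[y^7] = 1·2 + 1·4 + 1·5 = 11.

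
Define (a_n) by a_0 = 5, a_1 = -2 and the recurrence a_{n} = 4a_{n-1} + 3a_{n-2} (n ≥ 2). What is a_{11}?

The ordinary generating function has denominator 1 - 4t - 3t^2.
Iterating the recurrence: a_0,…,a_{11} = 5, -2, 7, 22, 109, 502, 2335, 10846, 50389, 234094, 1087543, 5052454.

5052454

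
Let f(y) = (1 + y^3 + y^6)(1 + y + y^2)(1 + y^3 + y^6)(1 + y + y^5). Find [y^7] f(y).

(1 + y^3 + y^6) has coefficients 1,0,0,1,0,0,1 for degrees 0…6.
(1 + y + y^2) has coefficients 1,1,1,0,0,0,0,0 for degrees 0…7.
Multiplying by (1 + y^3 + y^6) gives running coefficients 1,1,1,1,1,1,1,1 for degrees 0…7.
Finally multiplying by (1 + y + y^5), the product of all factors after the first has coefficients 1,2,2,2,2,3,3,3 for degrees 0…7.
[y^7] = 1·3 + 1·2 + 1·2 = 7.

7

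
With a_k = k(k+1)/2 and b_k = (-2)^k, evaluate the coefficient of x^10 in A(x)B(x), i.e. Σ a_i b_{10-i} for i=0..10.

Write out a_i and b_{10-i} for i = 0,…,10 and sum the products.
Σ = 0·1024 + 1·(-512) + 3·256 + 6·(-128) + 10·64 + 15·(-32) + 21·16 + 28·(-8) + 36·4 + 45·(-2) + 55·1 = -131.

-131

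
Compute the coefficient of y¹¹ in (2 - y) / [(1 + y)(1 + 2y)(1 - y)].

Partial fractions give a closed form: a_n = (-3/2)·(-1)^n + (10/3)·(-2)^n + (1/6)·1^n.
At n = 11: a_11 = -6825.

-6825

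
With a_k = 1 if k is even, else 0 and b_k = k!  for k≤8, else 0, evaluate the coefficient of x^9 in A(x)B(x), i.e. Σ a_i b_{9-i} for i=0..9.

5167

The convolution is the t^9 coefficient of A(t)B(t).
Σ = 1·0 + 0·40320 + 1·5040 + 0·720 + 1·120 + 0·24 + 1·6 + 0·2 + 1·1 + 0·1 = 5167.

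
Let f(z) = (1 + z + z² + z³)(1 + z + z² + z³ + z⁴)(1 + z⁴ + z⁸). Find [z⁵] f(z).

5

(1 + z + z² + z³) has coefficients 1,1,1,1 for degrees 0…3.
(1 + z + z² + z³ + z⁴) has coefficients 1,1,1,1,1,0 for degrees 0…5.
Finally multiplying by (1 + z⁴ + z⁸), the product of all factors after the first has coefficients 1,1,1,1,2,1 for degrees 0…5.
[z⁵] = 1·1 + 1·2 + 1·1 + 1·1 = 5.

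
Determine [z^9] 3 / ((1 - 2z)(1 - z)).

3069

Partial fractions give a closed form: a_n = (6)·2^n + (-3)·1^n.
At n = 9: a_9 = 3069.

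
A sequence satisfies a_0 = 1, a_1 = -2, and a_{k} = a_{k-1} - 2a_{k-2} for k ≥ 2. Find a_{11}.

The ordinary generating function has denominator 1 - q + 2q^2.
Iterating the recurrence: a_0,…,a_{11} = 1, -2, -4, 0, 8, 8, -8, -24, -8, 40, 56, -24.

-24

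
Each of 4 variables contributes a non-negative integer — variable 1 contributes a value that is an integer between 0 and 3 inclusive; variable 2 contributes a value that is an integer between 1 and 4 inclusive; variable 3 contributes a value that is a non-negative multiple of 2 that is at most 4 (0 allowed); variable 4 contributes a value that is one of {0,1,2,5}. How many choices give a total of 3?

7

The generating function for the choices is (1 + q + q² + q³)·(q + q² + q³ + q⁴)·(1 + q² + q⁴)·(1 + q + q² + q⁵); the count is [q³].
(1 + q + q² + q³) has coefficients 1,1,1,1 for degrees 0…3.
(q + q² + q³ + q⁴) has coefficients 0,1,1,1 for degrees 0…3.
Multiplying by (1 + q² + q⁴) gives running coefficients 0,1,1,2 for degrees 0…3.
Finally multiplying by (1 + q + q² + q⁵), the product of all factors after the first has coefficients 0,1,2,4 for degrees 0…3.
[q³] = 1·4 + 1·2 + 1·1 + 1·0 = 7.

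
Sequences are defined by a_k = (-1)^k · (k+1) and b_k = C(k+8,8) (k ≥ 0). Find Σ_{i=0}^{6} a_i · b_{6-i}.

1432

Write out a_i and b_{6-i} for i = 0,…,6 and sum the products.
Σ = 1·3003 − 2·1287 + 3·495 − 4·165 + 5·45 − 6·9 + 7·1 = 1432.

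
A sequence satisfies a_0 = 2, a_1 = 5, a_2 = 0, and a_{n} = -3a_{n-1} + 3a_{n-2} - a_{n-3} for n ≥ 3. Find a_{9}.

The ordinary generating function has denominator 1 + 3x - 3x^2 + x^3.
Iterating the recurrence: a_0,…,a_{9} = 2, 5, 0, 13, -44, 171, -658, 2531, -9738, 37465.

37465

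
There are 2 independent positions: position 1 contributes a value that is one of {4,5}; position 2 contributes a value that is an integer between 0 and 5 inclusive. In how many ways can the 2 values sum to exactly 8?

The generating function for the choices is (y^4 + y^5)·(1 + y + y^2 + y^3 + y^4 + y^5); the count is [y^8].
(y^4 + y^5) has coefficients 0,0,0,0,1,1 for degrees 0…5.
(1 + y + y^2 + y^3 + y^4 + y^5) has coefficients 1,1,1,1,1,1,0,0,0 for degrees 0…8.
[y^8] = 1·1 + 1·1 = 2.

2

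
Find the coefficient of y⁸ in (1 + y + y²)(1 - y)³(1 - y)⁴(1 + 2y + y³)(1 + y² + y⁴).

(1 + y + y²) has coefficients 1,1,1 for degrees 0…2.
(1 - y)³ has coefficients 1,-3,3,-1,0,0,0,0,0 for degrees 0…8.
Multiplying by (1 - y)⁴ gives running coefficients 1,-7,21,-35,35,-21,7,-1,0 for degrees 0…8.
Multiplying by (1 + 2y + y³) gives running coefficients 1,-5,7,8,-42,70,-70,48,-23 for degrees 0…8.
Finally multiplying by (1 + y² + y⁴), the product of all factors after the first has coefficients 1,-5,8,3,-34,73,-105,126,-135 for degrees 0…8.
[y⁸] = 1·(-135) + 1·126 + 1·(-105) = -114.

-114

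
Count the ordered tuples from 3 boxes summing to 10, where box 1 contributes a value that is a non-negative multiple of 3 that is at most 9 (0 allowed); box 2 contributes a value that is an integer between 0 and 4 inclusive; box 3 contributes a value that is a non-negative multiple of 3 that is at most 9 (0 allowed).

The generating function for the choices is (1 + z^3 + z^6 + z^9)·(1 + z + z^2 + z^3 + z^4)·(1 + z^3 + z^6 + z^9); the count is [z^10].
(1 + z^3 + z^6 + z^9) has coefficients 1,0,0,1,0,0,1,0,0,1 for degrees 0…9.
(1 + z + z^2 + z^3 + z^4) has coefficients 1,1,1,1,1,0,0,0,0,0,0 for degrees 0…10.
Finally multiplying by (1 + z^3 + z^6 + z^9), the product of all factors after the first has coefficients 1,1,1,2,2,1,2,2,1,2,2 for degrees 0…10.
[z^10] = 1·2 + 1·2 + 1·2 + 1·1 = 7.

7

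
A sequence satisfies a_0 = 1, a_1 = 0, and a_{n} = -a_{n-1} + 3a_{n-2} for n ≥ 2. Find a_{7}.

-120

The ordinary generating function has denominator 1 + y - 3y^2.
Iterating the recurrence: a_0,…,a_{7} = 1, 0, 3, -3, 12, -21, 57, -120.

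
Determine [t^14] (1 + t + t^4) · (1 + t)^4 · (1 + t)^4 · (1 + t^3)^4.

(1 + t + t^4) has coefficients 1,1,0,0,1 for degrees 0…4.
(1 + t)^4 has coefficients 1,4,6,4,1,0,0,0,0,0,0,0,0,0,0 for degrees 0…14.
Multiplying by (1 + t)^4 gives running coefficients 1,8,28,56,70,56,28,8,1,0,0,0,0,0,0 for degrees 0…14.
Finally multiplying by (1 + t^3)^4, the product of all factors after the first has coefficients 1,8,28,60,102,168,258,336,393,452,484,452,393,336,258 for degrees 0…14.
[t^14] = 1·258 + 1·336 + 1·484 = 1078.

1078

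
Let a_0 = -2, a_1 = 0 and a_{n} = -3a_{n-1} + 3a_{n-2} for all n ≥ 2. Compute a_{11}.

803358

The ordinary generating function has denominator 1 + 3t - 3t^2.
Iterating the recurrence: a_0,…,a_{11} = -2, 0, -6, 18, -72, 270, -1026, 3888, -14742, 55890, -211896, 803358.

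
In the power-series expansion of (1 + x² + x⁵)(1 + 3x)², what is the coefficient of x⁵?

(1 + x² + x⁵) has coefficients 1,0,1,0,0,1 for degrees 0…5.
(1 + 3x)² has coefficients 1,6,9,0,0,0 for degrees 0…5.
[x⁵] = 1·0 + 1·0 + 1·1 = 1.

1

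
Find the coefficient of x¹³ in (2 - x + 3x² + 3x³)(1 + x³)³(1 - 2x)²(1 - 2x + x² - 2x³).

95

(2 - x + 3x² + 3x³) has coefficients 2,-1,3,3 for degrees 0…3.
(1 + x³)³ has coefficients 1,0,0,3,0,0,3,0,0,1,0,0,0,0 for degrees 0…13.
Multiplying by (1 - 2x)² gives running coefficients 1,-4,4,3,-12,12,3,-12,12,1,-4,4,0,0 for degrees 0…13.
Finally multiplying by (1 - 2x + x² - 2x³), the product of all factors after the first has coefficients 1,-6,13,-11,-6,31,-39,18,15,-41,30,-11,-14,12 for degrees 0…13.
[x¹³] = 2·12 − 1·(-14) + 3·(-11) + 3·30 = 95.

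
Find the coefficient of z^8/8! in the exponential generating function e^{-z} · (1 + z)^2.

41

The EGF product rule gives c_8 = Σ_{k_1+k_2=8} C(8; k_1,k_2) · ∏ g_i(k_i), where e^{-z} gives (-1)^k; (1+z)^2 gives the falling factorial (2)_k.
g_1(k) for k = 0…8: 1, -1, 1, -1, 1, -1, 1, -1, 1.
g_2(k) for k = 0…8: 1, 2, 2, 0, 0, 0, 0, 0, 0.
c_8 = Σ_k C(8,k)·g_1(k)·g_2(8−k) = 28·1·2 + 8·(-1)·2 + 1·1·1 = 56 − 16 + 1 = 41.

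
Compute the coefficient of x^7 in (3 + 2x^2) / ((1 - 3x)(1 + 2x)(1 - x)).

Partial fractions give a closed form: a_n = (29/10)·3^n + (14/15)·(-2)^n + (-5/6)·1^n.
At n = 7: a_7 = 6222.

6222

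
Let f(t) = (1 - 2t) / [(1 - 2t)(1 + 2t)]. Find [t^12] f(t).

4096

Partial fractions give a closed form: a_n = (1)·(-2)^n.
At n = 12: a_12 = 4096.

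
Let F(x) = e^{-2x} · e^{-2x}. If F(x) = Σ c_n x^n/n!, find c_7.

-16384

The EGF product rule gives c_7 = Σ_{k_1+k_2=7} C(7; k_1,k_2) · ∏ g_i(k_i), where e^{-2x} gives (-2)^k; e^{-2x} gives (-2)^k.
g_1(k) for k = 0…7: 1, -2, 4, -8, 16, -32, 64, -128.
g_2(k) for k = 0…7: 1, -2, 4, -8, 16, -32, 64, -128.
c_7 = Σ_k C(7,k)·g_1(k)·g_2(7−k) = 1·1·(-128) + 7·(-2)·64 + 21·4·(-32) + 35·(-8)·16 + 35·16·(-8) + 21·(-32)·4 + 7·64·(-2) + 1·(-128)·1 = −128 − 896 − 2688 − 4480 − 4480 − 2688 − 896 − 128 = -16384.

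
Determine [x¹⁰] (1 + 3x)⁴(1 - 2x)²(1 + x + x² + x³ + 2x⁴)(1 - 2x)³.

(1 + 3x)⁴ has coefficients 1,12,54,108,81 for degrees 0…4.
(1 - 2x)² has coefficients 1,-4,4,0,0,0,0,0,0,0,0 for degrees 0…10.
Multiplying by (1 + x + x² + x³ + 2x⁴) gives running coefficients 1,-3,1,1,2,-4,8,0,0,0,0 for degrees 0…10.
Finally multiplying by (1 - 2x)³, the product of all factors after the first has coefficients 1,-9,31,-49,32,-12,48,-112,128,-64,0 for degrees 0…10.
[x¹⁰] = 1·0 + 12·(-64) + 54·128 + 108·(-112) + 81·48 = -2064.

-2064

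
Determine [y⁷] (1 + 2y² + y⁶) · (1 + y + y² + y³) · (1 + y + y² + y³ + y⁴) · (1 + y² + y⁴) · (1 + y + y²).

75

(1 + 2y² + y⁶) has coefficients 1,0,2,0,0,0,1 for degrees 0…6.
(1 + y + y² + y³) has coefficients 1,1,1,1,0,0,0,0 for degrees 0…7.
Multiplying by (1 + y + y² + y³ + y⁴) gives running coefficients 1,2,3,4,4,3,2,1 for degrees 0…7.
Multiplying by (1 + y² + y⁴) gives running coefficients 1,2,4,6,8,9,9,8 for degrees 0…7.
Finally multiplying by (1 + y + y²), the product of all factors after the first has coefficients 1,3,7,12,18,23,26,26 for degrees 0…7.
[y⁷] = 1·26 + 2·23 + 1·3 = 75.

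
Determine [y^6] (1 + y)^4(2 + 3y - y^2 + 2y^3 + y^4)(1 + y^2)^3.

135

(1 + y)^4 has coefficients 1,4,6,4,1 for degrees 0…4.
(2 + 3y - y^2 + 2y^3 + y^4) has coefficients 2,3,-1,2,1,0,0 for degrees 0…6.
Finally multiplying by (1 + y^2)^3, the product of all factors after the first has coefficients 2,3,5,11,4,15,2 for degrees 0…6.
[y^6] = 1·2 + 4·15 + 6·4 + 4·11 + 1·5 = 135.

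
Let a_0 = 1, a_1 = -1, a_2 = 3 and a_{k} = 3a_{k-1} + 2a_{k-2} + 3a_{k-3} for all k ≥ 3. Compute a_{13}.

The ordinary generating function has denominator 1 - 3y - 2y^2 - 3y^3.
Iterating the recurrence: a_0,…,a_{13} = 1, -1, 3, 10, 33, 128, 480, 1795, 6729, 25217, 94494, 354103, 1326948, 4972532.

4972532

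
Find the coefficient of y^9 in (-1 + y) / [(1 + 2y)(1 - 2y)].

256

The denominator gives the recurrence a_n = 4a_(n−2) for n ≥ 2; the numerator fixes a_0 = -1, a_1 = 1.
Iterating: -1, 1, -4, 4, -16, 16, -64, 64, -256, 256, so a_9 = 256.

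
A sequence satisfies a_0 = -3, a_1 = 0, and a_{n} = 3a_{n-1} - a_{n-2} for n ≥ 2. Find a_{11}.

20295

The ordinary generating function has denominator 1 - 3t + t^2.
Iterating the recurrence: a_0,…,a_{11} = -3, 0, 3, 9, 24, 63, 165, 432, 1131, 2961, 7752, 20295.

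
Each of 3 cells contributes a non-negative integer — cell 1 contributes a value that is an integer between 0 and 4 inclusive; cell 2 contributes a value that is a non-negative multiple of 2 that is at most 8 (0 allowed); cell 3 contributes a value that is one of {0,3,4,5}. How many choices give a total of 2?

The generating function for the choices is (1 + x + x^2 + x^3 + x^4)·(1 + x^2 + x^4 + x^6 + x^8)·(1 + x^3 + x^4 + x^5); the count is [x^2].
(1 + x + x^2 + x^3 + x^4) has coefficients 1,1,1 for degrees 0…2.
(1 + x^2 + x^4 + x^6 + x^8) has coefficients 1,0,1 for degrees 0…2.
Finally multiplying by (1 + x^3 + x^4 + x^5), the product of all factors after the first has coefficients 1,0,1 for degrees 0…2.
[x^2] = 1·1 + 1·0 + 1·1 = 2.

2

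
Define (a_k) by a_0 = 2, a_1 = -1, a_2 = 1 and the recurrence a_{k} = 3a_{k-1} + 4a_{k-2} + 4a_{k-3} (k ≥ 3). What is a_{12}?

The ordinary generating function has denominator 1 - 3y - 4y^2 - 4y^3.
Iterating the recurrence: a_0,…,a_{12} = 2, -1, 1, 7, 21, 95, 397, 1655, 6933, 29007, 121373, 507879, 2125157.

2125157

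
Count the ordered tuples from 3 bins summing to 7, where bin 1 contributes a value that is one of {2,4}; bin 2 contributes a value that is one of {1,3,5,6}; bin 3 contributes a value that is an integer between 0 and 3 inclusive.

4

The generating function for the choices is (q² + q⁴)·(q + q³ + q⁵ + q⁶)·(1 + q + q² + q³); the count is [q⁷].
(q² + q⁴) has coefficients 0,0,1,0,1 for degrees 0…4.
(q + q³ + q⁵ + q⁶) has coefficients 0,1,0,1,0,1,1,0 for degrees 0…7.
Finally multiplying by (1 + q + q² + q³), the product of all factors after the first has coefficients 0,1,1,2,2,2,3,2 for degrees 0…7.
[q⁷] = 1·2 + 1·2 = 4.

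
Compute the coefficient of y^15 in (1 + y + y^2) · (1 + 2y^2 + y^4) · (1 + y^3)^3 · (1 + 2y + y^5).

(1 + y + y^2) has coefficients 1,1,1 for degrees 0…2.
(1 + 2y^2 + y^4) has coefficients 1,0,2,0,1,0,0,0,0,0,0,0,0,0,0,0 for degrees 0…15.
Multiplying by (1 + y^3)^3 gives running coefficients 1,0,2,3,1,6,3,3,6,1,3,2,0,1,0,0 for degrees 0…15.
Finally multiplying by (1 + 2y + y^5), the product of all factors after the first has coefficients 1,2,2,7,7,9,15,11,15,14,11,11,7,7,3,3 for degrees 0…15.
[y^15] = 1·3 + 1·3 + 1·7 = 13.

13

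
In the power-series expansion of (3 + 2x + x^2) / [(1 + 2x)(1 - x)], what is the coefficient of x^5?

-46

The denominator gives the recurrence a_n = −a_(n−1) + 2a_(n−2) for n ≥ 3; the numerator fixes a_0 = 3, a_1 = -1, a_2 = 8.
Iterating: 3, -1, 8, -10, 26, -46, so a_5 = -46.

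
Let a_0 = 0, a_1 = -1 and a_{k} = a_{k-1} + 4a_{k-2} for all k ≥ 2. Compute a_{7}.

-181

The ordinary generating function has denominator 1 - q - 4q^2.
Iterating the recurrence: a_0,…,a_{7} = 0, -1, -1, -5, -9, -29, -65, -181.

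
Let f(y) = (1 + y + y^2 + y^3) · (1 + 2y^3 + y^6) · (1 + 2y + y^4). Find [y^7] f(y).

(1 + y + y^2 + y^3) has coefficients 1,1,1,1 for degrees 0…3.
(1 + 2y^3 + y^6) has coefficients 1,0,0,2,0,0,1,0 for degrees 0…7.
Finally multiplying by (1 + 2y + y^4), the product of all factors after the first has coefficients 1,2,0,2,5,0,1,4 for degrees 0…7.
[y^7] = 1·4 + 1·1 + 1·0 + 1·5 = 10.

10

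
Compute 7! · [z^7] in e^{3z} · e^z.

16384

The EGF product rule gives c_7 = Σ_{k_1+k_2=7} C(7; k_1,k_2) · ∏ g_i(k_i), where e^{3z} gives (3)^k; e^z gives (1)^k.
g_1(k) for k = 0…7: 1, 3, 9, 27, 81, 243, 729, 2187.
g_2(k) for k = 0…7: 1, 1, 1, 1, 1, 1, 1, 1.
c_7 = Σ_k C(7,k)·g_1(k)·g_2(7−k) = 1·1·1 + 7·3·1 + 21·9·1 + 35·27·1 + 35·81·1 + 21·243·1 + 7·729·1 + 1·2187·1 = 1 + 21 + 189 + 945 + 2835 + 5103 + 5103 + 2187 = 16384.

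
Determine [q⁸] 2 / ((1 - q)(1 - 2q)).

The denominator gives the recurrence a_n = 3a_(n−1) − 2a_(n−2) for n ≥ 2; the numerator fixes a_0 = 2, a_1 = 6.
Iterating: 2, 6, 14, 30, 62, 126, 254, 510, 1022, so a_8 = 1022.

1022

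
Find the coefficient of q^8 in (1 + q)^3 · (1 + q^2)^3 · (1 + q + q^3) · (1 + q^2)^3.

(1 + q)^3 has coefficients 1,3,3,1 for degrees 0…3.
(1 + q^2)^3 has coefficients 1,0,3,0,3,0,1,0,0 for degrees 0…8.
Multiplying by (1 + q + q^3) gives running coefficients 1,1,3,4,3,6,1,4,0 for degrees 0…8.
Finally multiplying by (1 + q^2)^3, the product of all factors after the first has coefficients 1,1,6,7,15,21,20,35,15 for degrees 0…8.
[q^8] = 1·15 + 3·35 + 3·20 + 1·21 = 201.

201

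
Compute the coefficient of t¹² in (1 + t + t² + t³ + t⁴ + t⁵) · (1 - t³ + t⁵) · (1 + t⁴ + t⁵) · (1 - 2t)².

(1 + t + t² + t³ + t⁴ + t⁵) has coefficients 1,1,1,1,1,1 for degrees 0…5.
(1 - t³ + t⁵) has coefficients 1,0,0,-1,0,1,0,0,0,0,0,0,0 for degrees 0…12.
Multiplying by (1 + t⁴ + t⁵) gives running coefficients 1,0,0,-1,1,2,0,-1,-1,1,1,0,0 for degrees 0…12.
Finally multiplying by (1 - 2t)², the product of all factors after the first has coefficients 1,-4,4,-1,5,-6,-4,7,3,1,-7,0,4 for degrees 0…12.
[t¹²] = 1·4 + 1·0 + 1·(-7) + 1·1 + 1·3 + 1·7 = 8.

8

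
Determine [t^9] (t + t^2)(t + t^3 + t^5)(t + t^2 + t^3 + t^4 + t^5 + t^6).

5

(t + t^2) has coefficients 0,1,1 for degrees 0…2.
(t + t^3 + t^5) has coefficients 0,1,0,1,0,1,0,0,0,0 for degrees 0…9.
Finally multiplying by (t + t^2 + t^3 + t^4 + t^5 + t^6), the product of all factors after the first has coefficients 0,0,1,1,2,2,3,3,2,2 for degrees 0…9.
[t^9] = 1·2 + 1·3 = 5.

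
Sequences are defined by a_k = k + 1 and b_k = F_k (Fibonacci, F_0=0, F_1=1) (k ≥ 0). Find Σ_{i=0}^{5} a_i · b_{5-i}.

26

Write out a_i and b_{5-i} for i = 0,…,5 and sum the products.
Σ = 1·5 + 2·3 + 3·2 + 4·1 + 5·1 + 6·0 = 26.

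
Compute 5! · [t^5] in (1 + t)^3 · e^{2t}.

The EGF product rule gives c_5 = Σ_{k_1+k_2=5} C(5; k_1,k_2) · ∏ g_i(k_i), where (1+t)^3 gives the falling factorial (3)_k; e^{2t} gives (2)^k.
g_1(k) for k = 0…5: 1, 3, 6, 6, 0, 0.
g_2(k) for k = 0…5: 1, 2, 4, 8, 16, 32.
c_5 = Σ_k C(5,k)·g_1(k)·g_2(5−k) = 1·1·32 + 5·3·16 + 10·6·8 + 10·6·4 = 32 + 240 + 480 + 240 = 992.

992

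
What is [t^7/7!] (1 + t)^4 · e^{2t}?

The EGF product rule gives c_7 = Σ_{k_1+k_2=7} C(7; k_1,k_2) · ∏ g_i(k_i), where (1+t)^4 gives the falling factorial (4)_k; e^{2t} gives (2)^k.
g_1(k) for k = 0…7: 1, 4, 12, 24, 24, 0, 0, 0.
g_2(k) for k = 0…7: 1, 2, 4, 8, 16, 32, 64, 128.
c_7 = Σ_k C(7,k)·g_1(k)·g_2(7−k) = 1·1·128 + 7·4·64 + 21·12·32 + 35·24·16 + 35·24·8 = 128 + 1792 + 8064 + 13440 + 6720 = 30144.

30144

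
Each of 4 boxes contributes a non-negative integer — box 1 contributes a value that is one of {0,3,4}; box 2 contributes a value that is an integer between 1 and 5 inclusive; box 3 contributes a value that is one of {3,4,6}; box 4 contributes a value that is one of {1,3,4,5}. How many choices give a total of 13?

The generating function for the choices is (1 + q³ + q⁴)·(q + q² + q³ + q⁴ + q⁵)·(q³ + q⁴ + q⁶)·(q + q³ + q⁴ + q⁵); the count is [q¹³].
(1 + q³ + q⁴) has coefficients 1,0,0,1,1 for degrees 0…4.
(q + q² + q³ + q⁴ + q⁵) has coefficients 0,1,1,1,1,1,0,0,0,0,0,0,0,0 for degrees 0…13.
Multiplying by (q³ + q⁴ + q⁶) gives running coefficients 0,0,0,0,1,2,2,3,3,2,1,1,0,0 for degrees 0…13.
Finally multiplying by (q + q³ + q⁴ + q⁵), the product of all factors after the first has coefficients 0,0,0,0,0,1,2,3,6,8,9,9,9,6 for degrees 0…13.
[q¹³] = 1·6 + 1·9 + 1·8 = 23.

23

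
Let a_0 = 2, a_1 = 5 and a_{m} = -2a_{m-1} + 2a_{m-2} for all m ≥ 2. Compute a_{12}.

-176512

The ordinary generating function has denominator 1 + 2t - 2t^2.
Iterating the recurrence: a_0,…,a_{12} = 2, 5, -6, 22, -56, 156, -424, 1160, -3168, 8656, -23648, 64608, -176512.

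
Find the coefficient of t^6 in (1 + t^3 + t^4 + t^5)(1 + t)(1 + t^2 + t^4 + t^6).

(1 + t^3 + t^4 + t^5) has coefficients 1,0,0,1,1,1 for degrees 0…5.
(1 + t) has coefficients 1,1,0,0,0,0,0 for degrees 0…6.
Finally multiplying by (1 + t^2 + t^4 + t^6), the product of all factors after the first has coefficients 1,1,1,1,1,1,1 for degrees 0…6.
[t^6] = 1·1 + 1·1 + 1·1 + 1·1 = 4.

4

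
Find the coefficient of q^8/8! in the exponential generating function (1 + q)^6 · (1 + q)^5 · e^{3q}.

The EGF product rule gives c_8 = Σ_{k_1+k_2+k_3=8} C(8; k_1,k_2,k_3) · ∏ g_i(k_i), where (1+q)^6 gives the falling factorial (6)_k; (1+q)^5 gives the falling factorial (5)_k; e^{3q} gives (3)^k.
g_1(k) for k = 0…8: 1, 6, 30, 120, 360, 720, 720, 0, 0.
g_2(k) for k = 0…8: 1, 5, 20, 60, 120, 120, 0, 0, 0.
g_3(k) for k = 0…8: 1, 3, 9, 27, 81, 243, 729, 2187, 6561.
First combine the last two factors: h(k) = Σ_j C(k,j)·g_2(j)·g_3(k−j) for k = 0…8: 1, 8, 59, 402, 2541, 14988, 83079, 435942, 2180601.
c_8 = Σ_k C(8,k)·g_1(k)·h(8−k) = 1·1·2180601 + 8·6·435942 + 28·30·83079 + 56·120·14988 + 70·360·2541 + 56·720·402 + 28·720·59 = 2180601 + 20925216 + 69786360 + 100719360 + 64033200 + 16208640 + 1189440 = 275042817.

275042817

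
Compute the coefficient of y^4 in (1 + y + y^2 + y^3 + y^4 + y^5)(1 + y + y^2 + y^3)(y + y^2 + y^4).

8

(1 + y + y^2 + y^3 + y^4 + y^5) has coefficients 1,1,1,1,1 for degrees 0…4.
(1 + y + y^2 + y^3) has coefficients 1,1,1,1,0 for degrees 0…4.
Finally multiplying by (y + y^2 + y^4), the product of all factors after the first has coefficients 0,1,2,2,3 for degrees 0…4.
[y^4] = 1·3 + 1·2 + 1·2 + 1·1 + 1·0 = 8.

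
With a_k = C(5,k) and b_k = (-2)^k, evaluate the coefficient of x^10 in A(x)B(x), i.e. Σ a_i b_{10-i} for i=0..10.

32

The convolution is the x^10 coefficient of A(x)B(x).
Σ = 1·1024 + 5·(-512) + 10·256 + 10·(-128) + 5·64 + 1·(-32) + 0·16 + 0·(-8) + 0·4 + 0·(-2) + 0·1 = 32.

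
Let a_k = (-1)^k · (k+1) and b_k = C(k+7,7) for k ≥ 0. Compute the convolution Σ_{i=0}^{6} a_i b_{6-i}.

781

The convolution is the x^6 coefficient of A(x)B(x).
Σ = 1·1716 − 2·792 + 3·330 − 4·120 + 5·36 − 6·8 + 7·1 = 781.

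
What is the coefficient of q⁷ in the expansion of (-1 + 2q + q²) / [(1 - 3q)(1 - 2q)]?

The denominator gives the recurrence a_n = 5a_(n−1) − 6a_(n−2) for n ≥ 3; the numerator fixes a_0 = -1, a_1 = -3, a_2 = -8.
Iterating: -1, -3, -8, -22, -62, -178, -518, -1522, so a_7 = -1522.

-1522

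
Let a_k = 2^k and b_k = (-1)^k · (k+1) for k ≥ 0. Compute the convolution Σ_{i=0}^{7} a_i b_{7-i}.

54

Write out a_i and b_{7-i} for i = 0,…,7 and sum the products.
Σ = 1·(-8) + 2·7 + 4·(-6) + 8·5 + 16·(-4) + 32·3 + 64·(-2) + 128·1 = 54.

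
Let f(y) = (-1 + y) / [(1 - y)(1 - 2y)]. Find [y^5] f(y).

-32

Partial fractions give a closed form: a_n = (-1)·2^n.
At n = 5: a_5 = -32.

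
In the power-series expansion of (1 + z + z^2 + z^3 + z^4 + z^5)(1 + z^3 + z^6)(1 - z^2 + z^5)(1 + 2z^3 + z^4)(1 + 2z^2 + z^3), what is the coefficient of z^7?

(1 + z + z^2 + z^3 + z^4 + z^5) has coefficients 1,1,1,1,1,1 for degrees 0…5.
(1 + z^3 + z^6) has coefficients 1,0,0,1,0,0,1,0 for degrees 0…7.
Multiplying by (1 - z^2 + z^5) gives running coefficients 1,0,-1,1,0,0,1,0 for degrees 0…7.
Multiplying by (1 + 2z^3 + z^4) gives running coefficients 1,0,-1,3,1,-2,2,1 for degrees 0…7.
Finally multiplying by (1 + 2z^2 + z^3), the product of all factors after the first has coefficients 1,0,1,4,-1,3,7,-2 for degrees 0…7.
[z^7] = 1·(-2) + 1·7 + 1·3 + 1·(-1) + 1·4 + 1·1 = 12.

12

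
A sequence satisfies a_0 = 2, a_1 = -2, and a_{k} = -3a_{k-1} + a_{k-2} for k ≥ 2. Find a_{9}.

The ordinary generating function has denominator 1 + 3t - t^2.
Iterating the recurrence: a_0,…,a_{9} = 2, -2, 8, -26, 86, -284, 938, -3098, 10232, -33794.

-33794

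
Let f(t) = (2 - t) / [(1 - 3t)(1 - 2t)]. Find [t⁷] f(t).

10551

Partial fractions give a closed form: a_n = (5)·3^n + (-3)·2^n.
At n = 7: a_7 = 10551.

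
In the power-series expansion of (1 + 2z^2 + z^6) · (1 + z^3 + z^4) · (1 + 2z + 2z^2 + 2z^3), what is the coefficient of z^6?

11

(1 + 2z^2 + z^6) has coefficients 1,0,2,0,0,0,1 for degrees 0…6.
(1 + z^3 + z^4) has coefficients 1,0,0,1,1,0,0 for degrees 0…6.
Finally multiplying by (1 + 2z + 2z^2 + 2z^3), the product of all factors after the first has coefficients 1,2,2,3,3,4,4 for degrees 0…6.
[z^6] = 1·4 + 2·3 + 1·1 = 11.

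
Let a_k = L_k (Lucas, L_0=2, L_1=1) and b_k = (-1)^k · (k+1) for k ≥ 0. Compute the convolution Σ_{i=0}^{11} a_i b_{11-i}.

Write out a_i and b_{11-i} for i = 0,…,11 and sum the products.
Σ = 2·(-12) + 1·11 + 3·(-10) + 4·9 + 7·(-8) + 11·7 + 18·(-6) + 29·5 + 47·(-4) + 76·3 + 123·(-2) + 199·1 = 44.

44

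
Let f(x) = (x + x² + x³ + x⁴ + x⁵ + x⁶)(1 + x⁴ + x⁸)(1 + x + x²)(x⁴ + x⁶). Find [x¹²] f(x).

(x + x² + x³ + x⁴ + x⁵ + x⁶) has coefficients 0,1,1,1,1,1,1 for degrees 0…6.
(1 + x⁴ + x⁸) has coefficients 1,0,0,0,1,0,0,0,1,0,0,0,0 for degrees 0…12.
Multiplying by (1 + x + x²) gives running coefficients 1,1,1,0,1,1,1,0,1,1,1,0,0 for degrees 0…12.
Finally multiplying by (x⁴ + x⁶), the product of all factors after the first has coefficients 0,0,0,0,1,1,2,1,2,1,2,1,2 for degrees 0…12.
[x¹²] = 1·1 + 1·2 + 1·1 + 1·2 + 1·1 + 1·2 = 9.

9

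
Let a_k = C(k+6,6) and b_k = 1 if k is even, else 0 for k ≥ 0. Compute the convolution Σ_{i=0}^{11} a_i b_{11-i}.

Write out a_i and b_{11-i} for i = 0,…,11 and sum the products.
Σ = 1·0 + 7·1 + 28·0 + 84·1 + 210·0 + 462·1 + 924·0 + 1716·1 + 3003·0 + 5005·1 + 8008·0 + 12376·1 = 19650.

19650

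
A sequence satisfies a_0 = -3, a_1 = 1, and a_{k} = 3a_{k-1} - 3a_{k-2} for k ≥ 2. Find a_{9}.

-891

The ordinary generating function has denominator 1 - 3y + 3y^2.
Iterating the recurrence: a_0,…,a_{9} = -3, 1, 12, 33, 63, 90, 81, -27, -324, -891.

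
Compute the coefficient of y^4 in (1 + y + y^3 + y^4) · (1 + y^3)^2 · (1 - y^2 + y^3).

(1 + y + y^3 + y^4) has coefficients 1,1,0,1,1 for degrees 0…4.
(1 + y^3)^2 has coefficients 1,0,0,2,0 for degrees 0…4.
Finally multiplying by (1 - y^2 + y^3), the product of all factors after the first has coefficients 1,0,-1,3,0 for degrees 0…4.
[y^4] = 1·0 + 1·3 + 1·0 + 1·1 = 4.

4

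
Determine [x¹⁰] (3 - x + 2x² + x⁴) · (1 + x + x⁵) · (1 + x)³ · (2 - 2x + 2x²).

(3 - x + 2x² + x⁴) has coefficients 3,-1,2,0,1 for degrees 0…4.
(1 + x + x⁵) has coefficients 1,1,0,0,0,1,0,0,0,0,0 for degrees 0…10.
Multiplying by (1 + x)³ gives running coefficients 1,4,6,4,1,1,3,3,1,0,0 for degrees 0…10.
Finally multiplying by (2 - 2x + 2x²), the product of all factors after the first has coefficients 2,6,6,4,6,8,6,2,2,4,2 for degrees 0…10.
[x¹⁰] = 3·2 − 1·4 + 2·2 + 1·6 = 12.

12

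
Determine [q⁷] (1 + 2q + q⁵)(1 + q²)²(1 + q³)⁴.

18

(1 + 2q + q⁵) has coefficients 1,2,0,0,0,1 for degrees 0…5.
(1 + q²)² has coefficients 1,0,2,0,1,0,0,0 for degrees 0…7.
Finally multiplying by (1 + q³)⁴, the product of all factors after the first has coefficients 1,0,2,4,1,8,6,4 for degrees 0…7.
[q⁷] = 1·4 + 2·6 + 1·2 = 18.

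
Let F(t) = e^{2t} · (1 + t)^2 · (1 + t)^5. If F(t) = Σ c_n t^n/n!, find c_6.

The EGF product rule gives c_6 = Σ_{k_1+k_2+k_3=6} C(6; k_1,k_2,k_3) · ∏ g_i(k_i), where e^{2t} gives (2)^k; (1+t)^2 gives the falling factorial (2)_k; (1+t)^5 gives the falling factorial (5)_k.
g_1(k) for k = 0…6: 1, 2, 4, 8, 16, 32, 64.
g_2(k) for k = 0…6: 1, 2, 2, 0, 0, 0, 0.
g_3(k) for k = 0…6: 1, 5, 20, 60, 120, 120, 0.
First combine the last two factors: h(k) = Σ_j C(k,j)·g_2(j)·g_3(k−j) for k = 0…6: 1, 7, 42, 210, 840, 2520, 5040.
c_6 = Σ_k C(6,k)·g_1(k)·h(6−k) = 1·1·5040 + 6·2·2520 + 15·4·840 + 20·8·210 + 15·16·42 + 6·32·7 + 1·64·1 = 5040 + 30240 + 50400 + 33600 + 10080 + 1344 + 64 = 130768.

130768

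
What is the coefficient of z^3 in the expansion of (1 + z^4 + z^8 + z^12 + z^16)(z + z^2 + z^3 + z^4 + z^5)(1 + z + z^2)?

3

(1 + z^4 + z^8 + z^12 + z^16) has coefficients 1,0,0,0 for degrees 0…3.
(z + z^2 + z^3 + z^4 + z^5) has coefficients 0,1,1,1 for degrees 0…3.
Finally multiplying by (1 + z + z^2), the product of all factors after the first has coefficients 0,1,2,3 for degrees 0…3.
[z^3] = 1·3 = 3.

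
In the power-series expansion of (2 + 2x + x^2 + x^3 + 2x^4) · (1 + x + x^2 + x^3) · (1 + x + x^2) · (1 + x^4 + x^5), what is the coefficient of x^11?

22

(2 + 2x + x^2 + x^3 + 2x^4) has coefficients 2,2,1,1,2 for degrees 0…4.
(1 + x + x^2 + x^3) has coefficients 1,1,1,1,0,0,0,0,0,0,0,0 for degrees 0…11.
Multiplying by (1 + x + x^2) gives running coefficients 1,2,3,3,2,1,0,0,0,0,0,0 for degrees 0…11.
Finally multiplying by (1 + x^4 + x^5), the product of all factors after the first has coefficients 1,2,3,3,3,4,5,6,5,3,1,0 for degrees 0…11.
[x^11] = 2·0 + 2·1 + 1·3 + 1·5 + 2·6 = 22.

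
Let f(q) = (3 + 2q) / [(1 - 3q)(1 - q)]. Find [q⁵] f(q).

1334

Partial fractions give a closed form: a_n = (11/2)·3^n + (-5/2)·1^n.
At n = 5: a_5 = 1334.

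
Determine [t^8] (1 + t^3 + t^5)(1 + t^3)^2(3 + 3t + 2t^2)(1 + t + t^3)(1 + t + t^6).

69

(1 + t^3 + t^5) has coefficients 1,0,0,1,0,1 for degrees 0…5.
(1 + t^3)^2 has coefficients 1,0,0,2,0,0,1,0,0 for degrees 0…8.
Multiplying by (3 + 3t + 2t^2) gives running coefficients 3,3,2,6,6,4,3,3,2 for degrees 0…8.
Multiplying by (1 + t + t^3) gives running coefficients 3,6,5,11,15,12,13,12,9 for degrees 0…8.
Finally multiplying by (1 + t + t^6), the product of all factors after the first has coefficients 3,9,11,16,26,27,28,31,26 for degrees 0…8.
[t^8] = 1·26 + 1·27 + 1·16 = 69.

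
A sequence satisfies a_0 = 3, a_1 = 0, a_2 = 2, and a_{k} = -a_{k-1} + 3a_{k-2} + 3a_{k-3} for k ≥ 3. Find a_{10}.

-118

The ordinary generating function has denominator 1 + t - 3t^2 - 3t^3.
Iterating the recurrence: a_0,…,a_{10} = 3, 0, 2, 7, -1, 28, -10, 91, -37, 280, -118.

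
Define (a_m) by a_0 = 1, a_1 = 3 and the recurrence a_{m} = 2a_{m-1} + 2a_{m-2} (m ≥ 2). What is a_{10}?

24960

The ordinary generating function has denominator 1 - 2z - 2z^2.
Iterating the recurrence: a_0,…,a_{10} = 1, 3, 8, 22, 60, 164, 448, 1224, 3344, 9136, 24960.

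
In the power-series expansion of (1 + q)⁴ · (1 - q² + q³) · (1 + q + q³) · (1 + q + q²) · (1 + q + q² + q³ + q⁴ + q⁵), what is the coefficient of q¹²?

(1 + q)⁴ has coefficients 1,4,6,4,1 for degrees 0…4.
(1 - q² + q³) has coefficients 1,0,-1,1,0,0,0,0,0,0,0,0,0 for degrees 0…12.
Multiplying by (1 + q + q³) gives running coefficients 1,1,-1,1,1,-1,1,0,0,0,0,0,0 for degrees 0…12.
Multiplying by (1 + q + q²) gives running coefficients 1,2,1,1,1,1,1,0,1,0,0,0,0 for degrees 0…12.
Finally multiplying by (1 + q + q² + q³ + q⁴ + q⁵), the product of all factors after the first has coefficients 1,3,4,5,6,7,7,5,5,4,3,2,1 for degrees 0…12.
[q¹²] = 1·1 + 4·2 + 6·3 + 4·4 + 1·5 = 48.

48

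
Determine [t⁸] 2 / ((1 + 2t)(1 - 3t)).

8078

The denominator gives the recurrence a_n = a_(n−1) + 6a_(n−2) for n ≥ 2; the numerator fixes a_0 = 2, a_1 = 2.
Iterating: 2, 2, 14, 26, 110, 266, 926, 2522, 8078, so a_8 = 8078.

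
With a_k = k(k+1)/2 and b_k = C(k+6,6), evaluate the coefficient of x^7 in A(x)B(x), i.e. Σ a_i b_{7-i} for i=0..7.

This is [x^7] in the product of the two ordinary generating functions.
Σ = 0·1716 + 1·924 + 3·462 + 6·210 + 10·84 + 15·28 + 21·7 + 28·1 = 5005.

5005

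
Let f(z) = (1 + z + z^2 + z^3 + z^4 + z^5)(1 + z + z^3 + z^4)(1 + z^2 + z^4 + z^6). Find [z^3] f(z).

5

(1 + z + z^2 + z^3 + z^4 + z^5) has coefficients 1,1,1,1 for degrees 0…3.
(1 + z + z^3 + z^4) has coefficients 1,1,0,1 for degrees 0…3.
Finally multiplying by (1 + z^2 + z^4 + z^6), the product of all factors after the first has coefficients 1,1,1,2 for degrees 0…3.
[z^3] = 1·2 + 1·1 + 1·1 + 1·1 = 5.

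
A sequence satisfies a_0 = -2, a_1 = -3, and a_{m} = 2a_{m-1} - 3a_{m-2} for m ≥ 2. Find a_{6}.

-36

The ordinary generating function has denominator 1 - 2x + 3x^2.
Iterating the recurrence: a_0,…,a_{6} = -2, -3, 0, 9, 18, 9, -36.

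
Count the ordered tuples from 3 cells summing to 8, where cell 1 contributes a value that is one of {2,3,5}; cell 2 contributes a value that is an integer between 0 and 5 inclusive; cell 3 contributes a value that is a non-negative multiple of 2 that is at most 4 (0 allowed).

7

The generating function for the choices is (q^2 + q^3 + q^5)·(1 + q + q^2 + q^3 + q^4 + q^5)·(1 + q^2 + q^4); the count is [q^8].
(q^2 + q^3 + q^5) has coefficients 0,0,1,1,0,1 for degrees 0…5.
(1 + q + q^2 + q^3 + q^4 + q^5) has coefficients 1,1,1,1,1,1,0,0,0 for degrees 0…8.
Finally multiplying by (1 + q^2 + q^4), the product of all factors after the first has coefficients 1,1,2,2,3,3,2,2,1 for degrees 0…8.
[q^8] = 1·2 + 1·3 + 1·2 = 7.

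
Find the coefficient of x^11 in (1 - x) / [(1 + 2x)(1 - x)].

Partial fractions give a closed form: a_n = (1)·(-2)^n.
At n = 11: a_11 = -2048.

-2048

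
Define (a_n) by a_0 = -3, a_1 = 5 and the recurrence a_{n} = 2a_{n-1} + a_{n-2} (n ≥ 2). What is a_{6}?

263

The ordinary generating function has denominator 1 - 2t - t^2.
Iterating the recurrence: a_0,…,a_{6} = -3, 5, 7, 19, 45, 109, 263.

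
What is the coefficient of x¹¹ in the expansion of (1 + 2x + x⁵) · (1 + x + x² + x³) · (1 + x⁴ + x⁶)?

2

(1 + 2x + x⁵) has coefficients 1,2,0,0,0,1 for degrees 0…5.
(1 + x + x² + x³) has coefficients 1,1,1,1,0,0,0,0,0,0,0,0 for degrees 0…11.
Finally multiplying by (1 + x⁴ + x⁶), the product of all factors after the first has coefficients 1,1,1,1,1,1,2,2,1,1,0,0 for degrees 0…11.
[x¹¹] = 1·0 + 2·0 + 1·2 = 2.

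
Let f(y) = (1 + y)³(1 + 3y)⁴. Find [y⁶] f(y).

(1 + y)³ has coefficients 1,3,3,1 for degrees 0…3.
(1 + 3y)⁴ has coefficients 1,12,54,108,81,0,0 for degrees 0…6.
[y⁶] = 1·0 + 3·0 + 3·81 + 1·108 = 351.

351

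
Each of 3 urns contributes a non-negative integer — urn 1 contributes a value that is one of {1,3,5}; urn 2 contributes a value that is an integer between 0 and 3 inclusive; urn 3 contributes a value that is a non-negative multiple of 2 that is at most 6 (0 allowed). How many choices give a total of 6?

5

The generating function for the choices is (y + y^3 + y^5)·(1 + y + y^2 + y^3)·(1 + y^2 + y^4 + y^6); the count is [y^6].
(y + y^3 + y^5) has coefficients 0,1,0,1,0,1 for degrees 0…5.
(1 + y + y^2 + y^3) has coefficients 1,1,1,1,0,0,0 for degrees 0…6.
Finally multiplying by (1 + y^2 + y^4 + y^6), the product of all factors after the first has coefficients 1,1,2,2,2,2,2 for degrees 0…6.
[y^6] = 1·2 + 1·2 + 1·1 = 5.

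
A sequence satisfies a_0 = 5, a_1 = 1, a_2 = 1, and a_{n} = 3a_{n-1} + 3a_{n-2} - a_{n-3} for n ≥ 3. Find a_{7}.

241

The ordinary generating function has denominator 1 - 3z - 3z^2 + z^3.
Iterating the recurrence: a_0,…,a_{7} = 5, 1, 1, 1, 5, 17, 65, 241.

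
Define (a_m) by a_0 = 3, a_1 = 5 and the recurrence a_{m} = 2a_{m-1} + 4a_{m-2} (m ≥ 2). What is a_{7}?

7232

The ordinary generating function has denominator 1 - 2t - 4t^2.
Iterating the recurrence: a_0,…,a_{7} = 3, 5, 22, 64, 216, 688, 2240, 7232.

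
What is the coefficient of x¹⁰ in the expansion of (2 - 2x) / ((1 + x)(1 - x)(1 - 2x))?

1366

The denominator gives the recurrence a_n = 2a_(n−1) + a_(n−2) − 2a_(n−3) for n ≥ 3; the numerator fixes a_0 = 2, a_1 = 2, a_2 = 6.
Iterating: 2, 2, 6, 10, 22, 42, 86, 170, 342, 682, 1366, so a_10 = 1366.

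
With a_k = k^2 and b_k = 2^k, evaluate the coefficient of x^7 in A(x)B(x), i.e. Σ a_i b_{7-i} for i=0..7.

685

The convolution is the x^7 coefficient of A(x)B(x).
Σ = 0·128 + 1·64 + 4·32 + 9·16 + 16·8 + 25·4 + 36·2 + 49·1 = 685.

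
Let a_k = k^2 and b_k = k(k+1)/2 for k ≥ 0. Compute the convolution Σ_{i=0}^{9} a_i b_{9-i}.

1254

This is [x^9] in the product of the two ordinary generating functions.
Σ = 0·45 + 1·36 + 4·28 + 9·21 + 16·15 + 25·10 + 36·6 + 49·3 + 64·1 + 81·0 = 1254.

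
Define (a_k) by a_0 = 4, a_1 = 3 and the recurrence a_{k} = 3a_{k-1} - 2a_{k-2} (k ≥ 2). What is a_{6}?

-59

The ordinary generating function has denominator 1 - 3t + 2t^2.
Iterating the recurrence: a_0,…,a_{6} = 4, 3, 1, -3, -11, -27, -59.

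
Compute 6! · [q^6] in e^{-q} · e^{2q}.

The EGF product rule gives c_6 = Σ_{k_1+k_2=6} C(6; k_1,k_2) · ∏ g_i(k_i), where e^{-q} gives (-1)^k; e^{2q} gives (2)^k.
g_1(k) for k = 0…6: 1, -1, 1, -1, 1, -1, 1.
g_2(k) for k = 0…6: 1, 2, 4, 8, 16, 32, 64.
c_6 = Σ_k C(6,k)·g_1(k)·g_2(6−k) = 1·1·64 + 6·(-1)·32 + 15·1·16 + 20·(-1)·8 + 15·1·4 + 6·(-1)·2 + 1·1·1 = 64 − 192 + 240 − 160 + 60 − 12 + 1 = 1.

1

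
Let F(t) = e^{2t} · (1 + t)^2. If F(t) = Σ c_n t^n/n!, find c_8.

The EGF product rule gives c_8 = Σ_{k_1+k_2=8} C(8; k_1,k_2) · ∏ g_i(k_i), where e^{2t} gives (2)^k; (1+t)^2 gives the falling factorial (2)_k.
g_1(k) for k = 0…8: 1, 2, 4, 8, 16, 32, 64, 128, 256.
g_2(k) for k = 0…8: 1, 2, 2, 0, 0, 0, 0, 0, 0.
c_8 = Σ_k C(8,k)·g_1(k)·g_2(8−k) = 28·64·2 + 8·128·2 + 1·256·1 = 3584 + 2048 + 256 = 5888.

5888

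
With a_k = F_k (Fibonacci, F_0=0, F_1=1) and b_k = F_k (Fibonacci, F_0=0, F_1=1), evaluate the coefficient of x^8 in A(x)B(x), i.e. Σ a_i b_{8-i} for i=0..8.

The convolution is the x^8 coefficient of A(x)B(x).
Σ = 0·21 + 1·13 + 1·8 + 2·5 + 3·3 + 5·2 + 8·1 + 13·1 + 21·0 = 71.

71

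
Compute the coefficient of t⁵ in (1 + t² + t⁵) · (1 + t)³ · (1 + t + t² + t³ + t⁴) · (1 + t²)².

44

(1 + t² + t⁵) has coefficients 1,0,1,0,0,1 for degrees 0…5.
(1 + t)³ has coefficients 1,3,3,1,0,0 for degrees 0…5.
Multiplying by (1 + t + t² + t³ + t⁴) gives running coefficients 1,4,7,8,8,7 for degrees 0…5.
Finally multiplying by (1 + t²)², the product of all factors after the first has coefficients 1,4,9,16,23,27 for degrees 0…5.
[t⁵] = 1·27 + 1·16 + 1·1 = 44.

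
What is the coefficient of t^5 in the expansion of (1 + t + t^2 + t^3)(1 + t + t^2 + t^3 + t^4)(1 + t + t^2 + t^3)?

14

(1 + t + t^2 + t^3) has coefficients 1,1,1,1 for degrees 0…3.
(1 + t + t^2 + t^3 + t^4) has coefficients 1,1,1,1,1,0 for degrees 0…5.
Finally multiplying by (1 + t + t^2 + t^3), the product of all factors after the first has coefficients 1,2,3,4,4,3 for degrees 0…5.
[t^5] = 1·3 + 1·4 + 1·4 + 1·3 = 14.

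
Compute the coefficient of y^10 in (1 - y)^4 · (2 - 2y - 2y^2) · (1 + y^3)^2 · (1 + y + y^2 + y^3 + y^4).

(1 - y)^4 has coefficients 1,-4,6,-4,1 for degrees 0…4.
(2 - 2y - 2y^2) has coefficients 2,-2,-2,0,0,0,0,0,0,0,0 for degrees 0…10.
Multiplying by (1 + y^3)^2 gives running coefficients 2,-2,-2,4,-4,-4,2,-2,-2,0,0 for degrees 0…10.
Finally multiplying by (1 + y + y^2 + y^3 + y^4), the product of all factors after the first has coefficients 2,0,-2,2,-2,-8,-4,-4,-10,-6,-2 for degrees 0…10.
[y^10] = 1·(-2) − 4·(-6) + 6·(-10) − 4·(-4) + 1·(-4) = -26.

-26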